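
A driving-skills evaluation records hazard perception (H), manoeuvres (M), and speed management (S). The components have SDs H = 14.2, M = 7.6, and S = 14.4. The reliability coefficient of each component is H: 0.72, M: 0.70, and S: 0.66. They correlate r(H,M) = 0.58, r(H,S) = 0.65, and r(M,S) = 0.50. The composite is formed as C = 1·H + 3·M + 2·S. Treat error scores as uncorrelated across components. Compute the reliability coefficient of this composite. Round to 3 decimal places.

0.841

Var(C) = 14.2² + 3²·7.6² + 2²·14.4² + 2·[3·14.2·7.6·0.58 + 2·14.2·14.4·0.65 + 6·7.6·14.4·0.50] = 1550.92 + 1563.85 = 3114.77.
Because errors are independent across components, Cov(Tᵢ,Tⱼ) = Cov(Xᵢ,Xⱼ); the off-diagonal part of the true-score variance is the same as above.
True-score variance = [14.2²·0.72 + 3²·7.6²·0.70 + 2²·14.4²·0.66] + 1563.85 = 1056.5 + 1563.85 = 2620.35.
Reliability = 2620.35 / 3114.77 = 0.841.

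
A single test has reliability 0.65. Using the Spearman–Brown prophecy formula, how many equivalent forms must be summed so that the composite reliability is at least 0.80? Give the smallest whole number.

k ≥ ρ*(1−ρ₁)/(ρ₁(1−ρ*)) = 0.80·0.35 / (0.65·0.20) = 2.154.
Smallest integer k = 3.

3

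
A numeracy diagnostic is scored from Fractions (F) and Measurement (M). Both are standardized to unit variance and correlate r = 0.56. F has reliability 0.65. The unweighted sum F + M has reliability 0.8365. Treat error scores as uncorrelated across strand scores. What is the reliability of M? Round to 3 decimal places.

Var(F+M) = 2 + 2·0.56 = 3.120.
True-score variance = ρ_F + ρ_M + 2·0.56, so 0.8365 = (0.65 + ρ_M + 1.12) / 3.120.
ρ_M = 0.8365·3.120 − 0.65 − 1.12 = 0.840.

0.840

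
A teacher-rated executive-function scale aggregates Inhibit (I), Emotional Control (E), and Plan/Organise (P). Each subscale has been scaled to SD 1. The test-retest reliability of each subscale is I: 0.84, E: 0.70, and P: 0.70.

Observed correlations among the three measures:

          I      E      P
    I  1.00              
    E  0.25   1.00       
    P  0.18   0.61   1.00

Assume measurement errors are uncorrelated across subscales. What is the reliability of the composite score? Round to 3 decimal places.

0.850

Var(I+E+P) = 3 + 2·[0.25 + 0.18 + 0.61] = 3 + 2.08 = 5.08.
Under uncorrelated errors the observed covariances equal the true-score covariances, so only the own-variance terms attenuate.
True-score variance = [0.84 + 0.70 + 0.70] + 2.08 = 2.24 + 2.08 = 4.32.
Reliability = 4.32 / 5.08 = 0.850.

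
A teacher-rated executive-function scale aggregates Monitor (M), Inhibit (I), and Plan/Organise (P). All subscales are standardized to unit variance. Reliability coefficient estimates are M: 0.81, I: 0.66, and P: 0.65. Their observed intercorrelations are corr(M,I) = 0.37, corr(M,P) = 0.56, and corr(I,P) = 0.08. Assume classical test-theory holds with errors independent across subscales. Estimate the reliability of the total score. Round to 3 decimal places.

0.825

Var(M+I+P) = 3 + 2·[0.37 + 0.56 + 0.08] = 3 + 2.02 = 5.02.
Under uncorrelated errors the observed covariances equal the true-score covariances, so only the own-variance terms attenuate.
True-score variance = [0.81 + 0.66 + 0.65] + 2.02 = 2.12 + 2.02 = 4.14.
Reliability = 4.14 / 5.02 = 0.825.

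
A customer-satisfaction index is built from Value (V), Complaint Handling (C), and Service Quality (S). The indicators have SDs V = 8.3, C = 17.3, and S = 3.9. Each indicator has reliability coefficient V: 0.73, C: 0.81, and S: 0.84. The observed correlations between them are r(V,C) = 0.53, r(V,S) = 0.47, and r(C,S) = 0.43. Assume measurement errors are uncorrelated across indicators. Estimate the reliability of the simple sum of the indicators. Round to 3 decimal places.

Var(V+C+S) = 8.3² + 17.3² + 3.9² + 2·[8.3·17.3·0.53 + 8.3·3.9·0.47 + 17.3·3.9·0.43] = 383.39 + 240.657 = 624.047.
Because errors are independent across components, Cov(Tᵢ,Tⱼ) = Cov(Xᵢ,Xⱼ); the off-diagonal part of the true-score variance is the same as above.
True-score variance = [8.3²·0.73 + 17.3²·0.81 + 3.9²·0.84] + 240.657 = 305.491 + 240.657 = 546.148.
Reliability = 546.148 / 624.047 = 0.875.

0.875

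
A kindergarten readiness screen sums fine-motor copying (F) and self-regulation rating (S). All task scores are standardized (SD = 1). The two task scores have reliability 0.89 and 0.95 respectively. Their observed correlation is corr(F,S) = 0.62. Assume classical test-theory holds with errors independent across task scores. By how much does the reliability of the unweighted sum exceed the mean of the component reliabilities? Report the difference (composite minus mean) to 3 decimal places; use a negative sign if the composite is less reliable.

0.031

Var(sum) = 2 + 1.24 = 3.24; true-score variance = 1.84 + 1.24 = 3.08; composite reliability = 0.9506.
Mean component reliability = 0.9200.
Difference = 0.9506 − 0.9200 = 0.031.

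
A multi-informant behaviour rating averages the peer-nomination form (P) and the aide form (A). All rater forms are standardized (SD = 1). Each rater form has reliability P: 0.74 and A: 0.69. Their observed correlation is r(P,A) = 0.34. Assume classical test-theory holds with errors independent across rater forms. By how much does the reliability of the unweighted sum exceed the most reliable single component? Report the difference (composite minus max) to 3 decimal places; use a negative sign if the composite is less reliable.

Var(sum) = 2 + 0.68 = 2.68; true-score variance = 1.43 + 0.68 = 2.11; composite reliability = 0.7873.
Max component reliability = 0.7400.
Difference = 0.7873 − 0.7400 = 0.047.

0.047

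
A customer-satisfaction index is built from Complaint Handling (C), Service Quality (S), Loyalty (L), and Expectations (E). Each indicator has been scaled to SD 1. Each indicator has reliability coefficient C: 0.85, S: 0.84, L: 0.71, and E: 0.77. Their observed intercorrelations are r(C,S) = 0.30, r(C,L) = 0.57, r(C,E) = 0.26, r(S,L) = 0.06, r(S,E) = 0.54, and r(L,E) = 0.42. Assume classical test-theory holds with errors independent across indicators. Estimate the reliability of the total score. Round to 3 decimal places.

0.900

Var(C+S+L+E) = 4 + 2·[0.30 + 0.57 + 0.26 + 0.06 + 0.54 + 0.42] = 4 + 4.3 = 8.3.
With uncorrelated errors the cross-covariances are all true-score covariance, so they carry over unchanged; only the diagonal terms shrink to ρᵢσᵢ².
True-score variance = [0.85 + 0.84 + 0.71 + 0.77] + 4.3 = 3.17 + 4.3 = 7.47.
Reliability = 7.47 / 8.3 = 0.900.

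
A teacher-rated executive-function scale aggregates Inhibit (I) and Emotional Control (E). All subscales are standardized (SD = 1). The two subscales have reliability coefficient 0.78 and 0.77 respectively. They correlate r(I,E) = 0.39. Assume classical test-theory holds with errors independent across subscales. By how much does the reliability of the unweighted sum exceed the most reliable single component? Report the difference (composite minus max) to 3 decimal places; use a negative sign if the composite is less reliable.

0.058

Var(sum) = 2 + 0.78 = 2.78; true-score variance = 1.55 + 0.78 = 2.33; composite reliability = 0.8381.
Max component reliability = 0.7800.
Difference = 0.8381 − 0.7800 = 0.058.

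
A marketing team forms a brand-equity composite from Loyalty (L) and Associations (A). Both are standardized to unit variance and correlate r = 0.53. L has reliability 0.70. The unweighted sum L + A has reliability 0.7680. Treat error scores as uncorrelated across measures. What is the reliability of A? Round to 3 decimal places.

Var(L+A) = 2 + 2·0.53 = 3.060.
True-score variance = ρ_L + ρ_A + 2·0.53, so 0.7680 = (0.70 + ρ_A + 1.06) / 3.060.
ρ_A = 0.7680·3.060 − 0.70 − 1.06 = 0.590.

0.590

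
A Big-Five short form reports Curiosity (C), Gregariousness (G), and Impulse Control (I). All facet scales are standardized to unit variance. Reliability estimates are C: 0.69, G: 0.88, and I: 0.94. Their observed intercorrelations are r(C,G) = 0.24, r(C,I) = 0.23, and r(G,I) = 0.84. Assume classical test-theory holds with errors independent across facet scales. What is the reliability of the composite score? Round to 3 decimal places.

Var(C+G+I) = 3 + 2·[0.24 + 0.23 + 0.84] = 3 + 2.62 = 5.62.
With uncorrelated errors the cross-covariances are all true-score covariance, so they carry over unchanged; only the diagonal terms shrink to ρᵢσᵢ².
True-score variance = [0.69 + 0.88 + 0.94] + 2.62 = 2.51 + 2.62 = 5.13.
Reliability = 5.13 / 5.62 = 0.913.

0.913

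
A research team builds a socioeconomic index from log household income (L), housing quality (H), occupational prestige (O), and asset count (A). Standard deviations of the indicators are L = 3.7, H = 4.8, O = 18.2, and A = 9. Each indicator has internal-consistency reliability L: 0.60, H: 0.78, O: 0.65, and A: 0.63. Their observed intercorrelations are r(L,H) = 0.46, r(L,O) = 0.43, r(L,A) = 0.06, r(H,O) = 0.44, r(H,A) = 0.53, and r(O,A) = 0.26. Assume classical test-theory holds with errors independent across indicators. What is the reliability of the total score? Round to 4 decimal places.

Var(L+H+O+A) = 3.7² + 4.8² + 18.2² + 9² + 2·[3.7·4.8·0.46 + 3.7·18.2·0.43 + 3.7·9·0.06 + 4.8·18.2·0.44 + 4.8·9·0.53 + 18.2·9·0.26] = 448.97 + 286.092 = 735.062.
With uncorrelated errors the cross-covariances are all true-score covariance, so they carry over unchanged; only the diagonal terms shrink to ρᵢσᵢ².
True-score variance = [3.7²·0.60 + 4.8²·0.78 + 18.2²·0.65 + 9²·0.63] + 286.092 = 292.521 + 286.092 = 578.614.
Reliability = 578.614 / 735.062 = 0.7872.

0.7872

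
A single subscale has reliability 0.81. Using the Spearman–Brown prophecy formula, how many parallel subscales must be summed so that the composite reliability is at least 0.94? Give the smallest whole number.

k ≥ ρ*(1−ρ₁)/(ρ₁(1−ρ*)) = 0.94·0.19 / (0.81·0.06) = 3.675.
Smallest integer k = 4.

4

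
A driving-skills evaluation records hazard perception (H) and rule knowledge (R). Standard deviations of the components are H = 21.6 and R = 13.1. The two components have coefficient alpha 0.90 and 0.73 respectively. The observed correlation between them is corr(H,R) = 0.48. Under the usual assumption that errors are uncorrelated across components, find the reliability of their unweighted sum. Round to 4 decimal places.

0.8978

Var(H+R) = 21.6² + 13.1² + 2·[21.6·13.1·0.48] = 638.17 + 271.642 = 909.812.
Because errors are independent across components, Cov(Tᵢ,Tⱼ) = Cov(Xᵢ,Xⱼ); the off-diagonal part of the true-score variance is the same as above.
True-score variance = [21.6²·0.90 + 13.1²·0.73] + 271.642 = 545.179 + 271.642 = 816.821.
Reliability = 816.821 / 909.812 = 0.8978.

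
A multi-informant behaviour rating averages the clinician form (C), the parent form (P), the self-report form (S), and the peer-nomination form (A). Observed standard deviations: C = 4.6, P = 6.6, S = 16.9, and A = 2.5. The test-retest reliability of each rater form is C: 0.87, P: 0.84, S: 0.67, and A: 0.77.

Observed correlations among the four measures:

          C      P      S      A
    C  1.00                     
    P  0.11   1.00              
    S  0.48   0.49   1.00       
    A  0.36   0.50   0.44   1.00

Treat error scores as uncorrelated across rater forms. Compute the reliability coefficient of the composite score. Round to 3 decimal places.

Var(C+P+S+A) = 4.6² + 6.6² + 16.9² + 2.5² + 2·[4.6·6.6·0.11 + 4.6·16.9·0.48 + 4.6·2.5·0.36 + 6.6·16.9·0.49 + 6.6·2.5·0.50 + 16.9·2.5·0.44] = 356.58 + 252.579 = 609.159.
Under uncorrelated errors the observed covariances equal the true-score covariances, so only the own-variance terms attenuate.
True-score variance = [4.6²·0.87 + 6.6²·0.84 + 16.9²·0.67 + 2.5²·0.77] + 252.579 = 251.171 + 252.579 = 503.75.
Reliability = 503.75 / 609.159 = 0.827.

0.827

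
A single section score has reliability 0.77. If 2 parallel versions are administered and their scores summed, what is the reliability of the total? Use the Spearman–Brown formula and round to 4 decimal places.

0.8701

ρ_k = kρ / (1 + (k−1)ρ) = 2·0.77 / (1 + 1·0.77) = 1.540 / 1.770 = 0.8701.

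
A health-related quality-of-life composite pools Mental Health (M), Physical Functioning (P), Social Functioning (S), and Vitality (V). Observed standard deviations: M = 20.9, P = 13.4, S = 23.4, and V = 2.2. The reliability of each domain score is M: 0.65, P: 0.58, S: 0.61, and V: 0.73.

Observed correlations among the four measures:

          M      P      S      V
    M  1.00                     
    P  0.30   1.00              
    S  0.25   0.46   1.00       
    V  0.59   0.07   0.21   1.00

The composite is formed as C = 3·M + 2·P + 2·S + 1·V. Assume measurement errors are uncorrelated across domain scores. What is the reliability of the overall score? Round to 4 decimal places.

0.7630

Var(C) = 3²·20.9² + 2²·13.4² + 2²·23.4² + 2.2² + 2·[6·20.9·13.4·0.30 + 6·20.9·23.4·0.25 + 3·20.9·2.2·0.59 + 4·13.4·23.4·0.46 + 2·13.4·2.2·0.07 + 2·23.4·2.2·0.21] = 6844.61 + 3843.56 = 10688.2.
With uncorrelated errors the cross-covariances are all true-score covariance, so they carry over unchanged; only the diagonal terms shrink to ρᵢσᵢ².
True-score variance = [3²·20.9²·0.65 + 2²·13.4²·0.58 + 2²·23.4²·0.61 + 2.2²·0.73] + 3843.56 = 4311.5 + 3843.56 = 8155.06.
Reliability = 8155.06 / 10688.2 = 0.7630.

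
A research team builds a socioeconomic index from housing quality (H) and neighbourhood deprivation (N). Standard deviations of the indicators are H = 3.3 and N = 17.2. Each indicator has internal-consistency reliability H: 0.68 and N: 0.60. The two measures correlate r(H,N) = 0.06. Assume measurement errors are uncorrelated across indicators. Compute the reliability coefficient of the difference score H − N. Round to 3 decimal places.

0.594

Var(H−N) = 3.3² + 17.2² − 2·3.3·17.2·0.06 = 306.73 − 6.8112 = 299.919.
Because errors are independent across components, Cov(Tᵢ,Tⱼ) = Cov(Xᵢ,Xⱼ); the off-diagonal part of the true-score variance is the same as above.
True-score variance = [3.3²·0.68 + 17.2²·0.60] − 6.8112 = 184.909 − 6.8112 = 178.098.
Reliability = 178.098 / 299.919 = 0.594.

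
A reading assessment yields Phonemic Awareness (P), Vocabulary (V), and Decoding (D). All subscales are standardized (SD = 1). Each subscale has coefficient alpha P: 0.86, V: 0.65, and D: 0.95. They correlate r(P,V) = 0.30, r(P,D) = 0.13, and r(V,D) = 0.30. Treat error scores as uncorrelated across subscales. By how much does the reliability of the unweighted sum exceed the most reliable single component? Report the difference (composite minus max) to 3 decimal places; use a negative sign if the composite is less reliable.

-0.071

Var(sum) = 3 + 1.46 = 4.46; true-score variance = 2.46 + 1.46 = 3.92; composite reliability = 0.8789.
Max component reliability = 0.9500.
Difference = 0.8789 − 0.9500 = -0.071.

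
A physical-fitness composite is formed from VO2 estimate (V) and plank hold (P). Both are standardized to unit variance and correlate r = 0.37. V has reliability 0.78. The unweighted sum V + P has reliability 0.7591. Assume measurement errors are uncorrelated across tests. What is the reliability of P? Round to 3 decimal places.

0.560

Var(V+P) = 2 + 2·0.37 = 2.740.
True-score variance = ρ_V + ρ_P + 2·0.37, so 0.7591 = (0.78 + ρ_P + 0.74) / 2.740.
ρ_P = 0.7591·2.740 − 0.78 − 0.74 = 0.560.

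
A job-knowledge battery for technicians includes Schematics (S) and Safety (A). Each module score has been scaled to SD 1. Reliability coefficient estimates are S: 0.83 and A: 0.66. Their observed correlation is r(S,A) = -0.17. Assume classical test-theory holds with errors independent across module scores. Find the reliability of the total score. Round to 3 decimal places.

Var(S+A) = 2 + 2·[(-0.17)] = 2 − 0.34 = 1.66.
Under uncorrelated errors the observed covariances equal the true-score covariances, so only the own-variance terms attenuate.
True-score variance = [0.83 + 0.66] − 0.34 = 1.49 − 0.34 = 1.15.
Reliability = 1.15 / 1.66 = 0.693.

0.693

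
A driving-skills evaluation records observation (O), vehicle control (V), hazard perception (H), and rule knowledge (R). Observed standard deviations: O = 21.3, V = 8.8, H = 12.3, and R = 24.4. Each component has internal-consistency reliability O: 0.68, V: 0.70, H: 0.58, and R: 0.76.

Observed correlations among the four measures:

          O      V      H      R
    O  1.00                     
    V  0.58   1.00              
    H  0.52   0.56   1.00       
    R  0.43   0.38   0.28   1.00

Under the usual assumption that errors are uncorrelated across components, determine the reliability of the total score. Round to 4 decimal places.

0.8595

Var(O+V+H+R) = 21.3² + 8.8² + 12.3² + 24.4² + 2·[21.3·8.8·0.58 + 21.3·12.3·0.52 + 21.3·24.4·0.43 + 8.8·12.3·0.56 + 8.8·24.4·0.38 + 12.3·24.4·0.28] = 1277.78 + 1389.34 = 2667.12.
With uncorrelated errors the cross-covariances are all true-score covariance, so they carry over unchanged; only the diagonal terms shrink to ρᵢσᵢ².
True-score variance = [21.3²·0.68 + 8.8²·0.70 + 12.3²·0.58 + 24.4²·0.76] + 1389.34 = 902.939 + 1389.34 = 2292.28.
Reliability = 2292.28 / 2667.12 = 0.8595.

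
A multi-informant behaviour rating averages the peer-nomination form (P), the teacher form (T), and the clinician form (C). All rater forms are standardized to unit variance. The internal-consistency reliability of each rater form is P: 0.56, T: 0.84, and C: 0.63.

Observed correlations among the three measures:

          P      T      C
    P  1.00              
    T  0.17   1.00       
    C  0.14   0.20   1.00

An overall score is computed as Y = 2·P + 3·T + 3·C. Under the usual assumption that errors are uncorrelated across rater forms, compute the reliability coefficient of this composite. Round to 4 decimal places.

Var(Y) = 2² + 3² + 3² + 2·[6·0.17 + 6·0.14 + 9·0.20] = 22 + 7.32 = 29.32.
With uncorrelated errors the cross-covariances are all true-score covariance, so they carry over unchanged; only the diagonal terms shrink to ρᵢσᵢ².
True-score variance = [2²·0.56 + 3²·0.84 + 3²·0.63] + 7.32 = 15.47 + 7.32 = 22.79.
Reliability = 22.79 / 29.32 = 0.7773.

0.7773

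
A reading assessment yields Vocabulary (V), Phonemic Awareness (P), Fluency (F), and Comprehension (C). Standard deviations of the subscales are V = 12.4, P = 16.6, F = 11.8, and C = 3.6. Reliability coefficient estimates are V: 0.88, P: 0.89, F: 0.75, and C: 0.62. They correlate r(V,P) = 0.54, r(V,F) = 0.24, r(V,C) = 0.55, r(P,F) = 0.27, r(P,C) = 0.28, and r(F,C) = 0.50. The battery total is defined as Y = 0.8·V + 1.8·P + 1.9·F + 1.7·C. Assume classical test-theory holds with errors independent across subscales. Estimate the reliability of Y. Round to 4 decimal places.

Var(Y) = 0.8²·12.4² + 1.8²·16.6² + 1.9²·11.8² + 1.7²·3.6² + 2·[1.44·12.4·16.6·0.54 + 1.52·12.4·11.8·0.24 + 1.36·12.4·3.6·0.55 + 3.42·16.6·11.8·0.27 + 3.06·16.6·3.6·0.28 + 3.23·11.8·3.6·0.50] = 1531.33 + 1095.03 = 2626.36.
Because errors are independent across components, Cov(Tᵢ,Tⱼ) = Cov(Xᵢ,Xⱼ); the off-diagonal part of the true-score variance is the same as above.
True-score variance = [0.8²·12.4²·0.88 + 1.8²·16.6²·0.89 + 1.9²·11.8²·0.75 + 1.7²·3.6²·0.62] + 1095.03 = 1281.42 + 1095.03 = 2376.44.
Reliability = 2376.44 / 2626.36 = 0.9048.

0.9048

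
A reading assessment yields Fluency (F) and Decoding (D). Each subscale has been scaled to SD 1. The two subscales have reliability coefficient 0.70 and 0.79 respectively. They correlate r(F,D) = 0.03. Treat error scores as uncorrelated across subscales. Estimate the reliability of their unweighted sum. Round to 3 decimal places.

Var(F+D) = 2 + 2·[0.03] = 2 + 0.06 = 2.06.
With uncorrelated errors the cross-covariances are all true-score covariance, so they carry over unchanged; only the diagonal terms shrink to ρᵢσᵢ².
True-score variance = [0.70 + 0.79] + 0.06 = 1.49 + 0.06 = 1.55.
Reliability = 1.55 / 2.06 = 0.752.

0.752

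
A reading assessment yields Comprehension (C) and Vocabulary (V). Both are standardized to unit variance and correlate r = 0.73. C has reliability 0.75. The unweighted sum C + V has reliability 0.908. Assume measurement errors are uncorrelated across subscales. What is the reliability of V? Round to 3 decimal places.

0.932

Var(C+V) = 2 + 2·0.73 = 3.460.
True-score variance = ρ_C + ρ_V + 2·0.73, so 0.908 = (0.75 + ρ_V + 1.46) / 3.460.
ρ_V = 0.908·3.460 − 0.75 − 1.46 = 0.932.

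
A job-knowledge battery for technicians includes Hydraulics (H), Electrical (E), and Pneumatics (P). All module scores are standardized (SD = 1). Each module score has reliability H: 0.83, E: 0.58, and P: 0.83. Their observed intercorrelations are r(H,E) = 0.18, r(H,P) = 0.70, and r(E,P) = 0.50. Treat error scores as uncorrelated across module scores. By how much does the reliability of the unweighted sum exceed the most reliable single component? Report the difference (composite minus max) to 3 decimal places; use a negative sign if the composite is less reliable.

Var(sum) = 3 + 2.76 = 5.76; true-score variance = 2.24 + 2.76 = 5; composite reliability = 0.8681.
Max component reliability = 0.8300.
Difference = 0.8681 − 0.8300 = 0.038.

0.038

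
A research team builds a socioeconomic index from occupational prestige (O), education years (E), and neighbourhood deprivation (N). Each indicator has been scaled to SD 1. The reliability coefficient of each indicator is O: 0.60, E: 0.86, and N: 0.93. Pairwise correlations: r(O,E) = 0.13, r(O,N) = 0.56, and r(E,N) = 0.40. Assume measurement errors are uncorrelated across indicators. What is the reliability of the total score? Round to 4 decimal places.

Var(O+E+N) = 3 + 2·[0.13 + 0.56 + 0.40] = 3 + 2.18 = 5.18.
Under uncorrelated errors the observed covariances equal the true-score covariances, so only the own-variance terms attenuate.
True-score variance = [0.60 + 0.86 + 0.93] + 2.18 = 2.39 + 2.18 = 4.57.
Reliability = 4.57 / 5.18 = 0.8822.

0.8822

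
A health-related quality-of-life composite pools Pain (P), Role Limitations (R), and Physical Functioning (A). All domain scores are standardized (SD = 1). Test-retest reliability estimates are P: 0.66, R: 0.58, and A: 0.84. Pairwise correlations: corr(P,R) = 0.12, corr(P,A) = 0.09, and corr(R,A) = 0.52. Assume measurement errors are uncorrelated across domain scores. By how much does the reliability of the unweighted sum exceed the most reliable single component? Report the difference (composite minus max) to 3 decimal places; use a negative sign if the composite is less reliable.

Var(sum) = 3 + 1.46 = 4.46; true-score variance = 2.08 + 1.46 = 3.54; composite reliability = 0.7937.
Max component reliability = 0.8400.
Difference = 0.7937 − 0.8400 = -0.046.

-0.046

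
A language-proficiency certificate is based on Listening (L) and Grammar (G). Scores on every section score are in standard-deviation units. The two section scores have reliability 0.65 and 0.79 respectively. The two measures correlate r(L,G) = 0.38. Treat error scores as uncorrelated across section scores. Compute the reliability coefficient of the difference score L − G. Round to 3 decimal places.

Var(L−G) = 1 + 1 − 2·0.38 = 2 − 0.76 = 1.24.
Under uncorrelated errors the observed covariances equal the true-score covariances, so only the own-variance terms attenuate.
True-score variance = [0.65 + 0.79] − 0.76 = 1.44 − 0.76 = 0.68.
Reliability = 0.68 / 1.24 = 0.548.

0.548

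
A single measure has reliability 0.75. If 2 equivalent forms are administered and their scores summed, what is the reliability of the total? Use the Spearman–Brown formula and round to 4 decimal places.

0.8571

ρ_k = kρ / (1 + (k−1)ρ) = 2·0.75 / (1 + 1·0.75) = 1.500 / 1.750 = 0.8571.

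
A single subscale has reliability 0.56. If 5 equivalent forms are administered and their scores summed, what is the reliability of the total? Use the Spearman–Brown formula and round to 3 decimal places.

ρ_k = kρ / (1 + (k−1)ρ) = 5·0.56 / (1 + 4·0.56) = 2.800 / 3.240 = 0.864.

0.864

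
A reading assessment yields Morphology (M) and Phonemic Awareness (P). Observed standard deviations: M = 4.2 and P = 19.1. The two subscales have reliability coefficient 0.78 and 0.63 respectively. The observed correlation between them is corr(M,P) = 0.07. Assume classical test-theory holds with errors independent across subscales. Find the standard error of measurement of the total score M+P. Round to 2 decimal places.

11.78

Var(total) = 382.45 + 11.2308 = 393.681.
True-score variance = 243.59 + 11.2308 = 254.82, so reliability = 0.6473.
Error variance = 393.681 − 254.82 = 138.861; SEM = √138.861 = 11.78.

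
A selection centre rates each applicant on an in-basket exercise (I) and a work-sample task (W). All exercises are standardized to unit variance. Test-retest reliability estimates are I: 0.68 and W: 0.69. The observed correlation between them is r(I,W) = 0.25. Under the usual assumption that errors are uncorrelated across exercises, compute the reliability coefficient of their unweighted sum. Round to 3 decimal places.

0.748

Var(I+W) = 2 + 2·[0.25] = 2 + 0.5 = 2.5.
Under uncorrelated errors the observed covariances equal the true-score covariances, so only the own-variance terms attenuate.
True-score variance = [0.68 + 0.69] + 0.5 = 1.37 + 0.5 = 1.87.
Reliability = 1.87 / 2.5 = 0.748.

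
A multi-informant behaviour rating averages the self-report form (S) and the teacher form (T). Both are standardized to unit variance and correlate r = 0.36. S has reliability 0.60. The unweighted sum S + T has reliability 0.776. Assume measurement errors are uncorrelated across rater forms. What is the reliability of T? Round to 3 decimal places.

Var(S+T) = 2 + 2·0.36 = 2.720.
True-score variance = ρ_S + ρ_T + 2·0.36, so 0.776 = (0.60 + ρ_T + 0.72) / 2.720.
ρ_T = 0.776·2.720 − 0.60 − 0.72 = 0.791.

0.791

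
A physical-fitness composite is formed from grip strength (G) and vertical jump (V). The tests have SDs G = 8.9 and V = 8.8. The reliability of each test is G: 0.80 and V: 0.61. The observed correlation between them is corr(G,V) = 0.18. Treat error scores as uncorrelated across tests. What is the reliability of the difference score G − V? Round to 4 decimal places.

0.6416

Var(G−V) = 8.9² + 8.8² − 2·8.9·8.8·0.18 = 156.65 − 28.1952 = 128.455.
With uncorrelated errors the cross-covariances are all true-score covariance, so they carry over unchanged; only the diagonal terms shrink to ρᵢσᵢ².
True-score variance = [8.9²·0.80 + 8.8²·0.61] − 28.1952 = 110.606 − 28.1952 = 82.4112.
Reliability = 82.4112 / 128.455 = 0.6416.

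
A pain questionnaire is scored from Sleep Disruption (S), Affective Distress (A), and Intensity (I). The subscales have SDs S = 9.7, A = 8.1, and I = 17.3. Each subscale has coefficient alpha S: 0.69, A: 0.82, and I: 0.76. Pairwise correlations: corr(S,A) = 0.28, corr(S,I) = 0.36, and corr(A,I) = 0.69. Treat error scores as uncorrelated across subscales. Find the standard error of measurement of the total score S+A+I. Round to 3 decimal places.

10.621

Var(total) = 458.99 + 358.202 = 817.192.
True-score variance = 346.183 + 358.202 = 704.385, so reliability = 0.8620.
Error variance = 817.192 − 704.385 = 112.807; SEM = √112.807 = 10.621.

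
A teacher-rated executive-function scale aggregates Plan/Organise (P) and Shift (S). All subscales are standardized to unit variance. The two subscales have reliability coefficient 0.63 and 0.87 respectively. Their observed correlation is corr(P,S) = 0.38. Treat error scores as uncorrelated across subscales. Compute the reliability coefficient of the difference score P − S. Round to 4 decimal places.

0.5968

Var(P−S) = 1 + 1 − 2·0.38 = 2 − 0.76 = 1.24.
Under uncorrelated errors the observed covariances equal the true-score covariances, so only the own-variance terms attenuate.
True-score variance = [0.63 + 0.87] − 0.76 = 1.5 − 0.76 = 0.74.
Reliability = 0.74 / 1.24 = 0.5968.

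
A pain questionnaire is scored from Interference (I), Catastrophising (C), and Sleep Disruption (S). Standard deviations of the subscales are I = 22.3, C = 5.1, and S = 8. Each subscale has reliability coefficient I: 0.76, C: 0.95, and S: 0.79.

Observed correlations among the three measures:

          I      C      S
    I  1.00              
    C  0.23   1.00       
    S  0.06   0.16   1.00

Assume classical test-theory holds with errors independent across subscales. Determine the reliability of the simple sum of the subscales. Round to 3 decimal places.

0.801

Var(I+C+S) = 22.3² + 5.1² + 8² + 2·[22.3·5.1·0.23 + 22.3·8·0.06 + 5.1·8·0.16] = 587.3 + 86.7798 = 674.08.
Because errors are independent across components, Cov(Tᵢ,Tⱼ) = Cov(Xᵢ,Xⱼ); the off-diagonal part of the true-score variance is the same as above.
True-score variance = [22.3²·0.76 + 5.1²·0.95 + 8²·0.79] + 86.7798 = 453.21 + 86.7798 = 539.99.
Reliability = 539.99 / 674.08 = 0.801.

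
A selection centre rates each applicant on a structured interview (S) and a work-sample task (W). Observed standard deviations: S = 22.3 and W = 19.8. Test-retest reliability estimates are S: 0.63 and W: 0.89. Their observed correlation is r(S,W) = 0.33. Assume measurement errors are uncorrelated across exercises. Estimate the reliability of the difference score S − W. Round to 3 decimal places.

0.620

Var(S−W) = 22.3² + 19.8² − 2·22.3·19.8·0.33 = 889.33 − 291.416 = 597.914.
Because errors are independent across components, Cov(Tᵢ,Tⱼ) = Cov(Xᵢ,Xⱼ); the off-diagonal part of the true-score variance is the same as above.
True-score variance = [22.3²·0.63 + 19.8²·0.89] − 291.416 = 662.208 − 291.416 = 370.792.
Reliability = 370.792 / 597.914 = 0.620.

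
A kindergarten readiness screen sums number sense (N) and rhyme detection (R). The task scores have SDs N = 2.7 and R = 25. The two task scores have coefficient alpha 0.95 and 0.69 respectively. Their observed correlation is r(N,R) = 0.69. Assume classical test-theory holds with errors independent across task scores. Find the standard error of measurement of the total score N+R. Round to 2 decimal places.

Var(total) = 632.29 + 93.15 = 725.44.
True-score variance = 438.175 + 93.15 = 531.325, so reliability = 0.7324.
Error variance = 725.44 − 531.325 = 194.115; SEM = √194.115 = 13.93.

13.93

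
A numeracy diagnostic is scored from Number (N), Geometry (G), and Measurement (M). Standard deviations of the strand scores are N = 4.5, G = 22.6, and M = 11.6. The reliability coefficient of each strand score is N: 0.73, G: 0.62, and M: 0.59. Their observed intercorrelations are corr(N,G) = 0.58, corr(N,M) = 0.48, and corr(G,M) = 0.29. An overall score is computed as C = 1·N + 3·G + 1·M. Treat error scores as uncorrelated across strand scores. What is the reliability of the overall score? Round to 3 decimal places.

0.678

Var(C) = 4.5² + 3²·22.6² + 11.6² + 2·[3·4.5·22.6·0.58 + 4.5·11.6·0.48 + 3·22.6·11.6·0.29] = 4751.65 + 860.186 = 5611.84.
Under uncorrelated errors the observed covariances equal the true-score covariances, so only the own-variance terms attenuate.
True-score variance = [4.5²·0.73 + 3²·22.6²·0.62 + 11.6²·0.59] + 860.186 = 2944.21 + 860.186 = 3804.4.
Reliability = 3804.4 / 5611.84 = 0.678.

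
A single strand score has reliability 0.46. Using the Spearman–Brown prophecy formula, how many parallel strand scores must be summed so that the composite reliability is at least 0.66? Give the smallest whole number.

k ≥ ρ*(1−ρ₁)/(ρ₁(1−ρ*)) = 0.66·0.54 / (0.46·0.34) = 2.279.
Smallest integer k = 3.

3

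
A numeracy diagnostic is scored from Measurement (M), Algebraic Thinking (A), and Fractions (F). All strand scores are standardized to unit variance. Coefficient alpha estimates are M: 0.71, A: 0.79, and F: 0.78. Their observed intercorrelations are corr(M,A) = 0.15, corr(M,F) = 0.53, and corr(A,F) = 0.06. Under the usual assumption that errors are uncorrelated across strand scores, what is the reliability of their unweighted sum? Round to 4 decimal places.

0.8393

Var(M+A+F) = 3 + 2·[0.15 + 0.53 + 0.06] = 3 + 1.48 = 4.48.
Because errors are independent across components, Cov(Tᵢ,Tⱼ) = Cov(Xᵢ,Xⱼ); the off-diagonal part of the true-score variance is the same as above.
True-score variance = [0.71 + 0.79 + 0.78] + 1.48 = 2.28 + 1.48 = 3.76.
Reliability = 3.76 / 4.48 = 0.8393.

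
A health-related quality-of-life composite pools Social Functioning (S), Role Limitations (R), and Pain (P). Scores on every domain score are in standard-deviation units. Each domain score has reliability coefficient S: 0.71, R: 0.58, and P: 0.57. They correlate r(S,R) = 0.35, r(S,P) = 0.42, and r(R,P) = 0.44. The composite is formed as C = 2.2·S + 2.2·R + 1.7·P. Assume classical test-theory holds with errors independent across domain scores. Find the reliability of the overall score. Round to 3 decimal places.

0.791

Var(C) = 2.2² + 2.2² + 1.7² + 2·[4.84·0.35 + 3.74·0.42 + 3.74·0.44] = 12.57 + 9.8208 = 22.3908.
Under uncorrelated errors the observed covariances equal the true-score covariances, so only the own-variance terms attenuate.
True-score variance = [2.2²·0.71 + 2.2²·0.58 + 1.7²·0.57] + 9.8208 = 7.8909 + 9.8208 = 17.7117.
Reliability = 17.7117 / 22.3908 = 0.791.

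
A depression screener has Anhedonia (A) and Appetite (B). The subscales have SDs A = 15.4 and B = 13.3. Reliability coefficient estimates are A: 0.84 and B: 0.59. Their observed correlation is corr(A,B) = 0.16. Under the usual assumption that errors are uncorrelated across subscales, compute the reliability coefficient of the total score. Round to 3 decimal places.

Var(A+B) = 15.4² + 13.3² + 2·[15.4·13.3·0.16] = 414.05 + 65.5424 = 479.592.
With uncorrelated errors the cross-covariances are all true-score covariance, so they carry over unchanged; only the diagonal terms shrink to ρᵢσᵢ².
True-score variance = [15.4²·0.84 + 13.3²·0.59] + 65.5424 = 303.579 + 65.5424 = 369.122.
Reliability = 369.122 / 479.592 = 0.770.

0.770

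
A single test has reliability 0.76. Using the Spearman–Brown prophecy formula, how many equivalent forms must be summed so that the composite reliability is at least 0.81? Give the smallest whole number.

k ≥ ρ*(1−ρ₁)/(ρ₁(1−ρ*)) = 0.81·0.24 / (0.76·0.19) = 1.346.
Smallest integer k = 2.

2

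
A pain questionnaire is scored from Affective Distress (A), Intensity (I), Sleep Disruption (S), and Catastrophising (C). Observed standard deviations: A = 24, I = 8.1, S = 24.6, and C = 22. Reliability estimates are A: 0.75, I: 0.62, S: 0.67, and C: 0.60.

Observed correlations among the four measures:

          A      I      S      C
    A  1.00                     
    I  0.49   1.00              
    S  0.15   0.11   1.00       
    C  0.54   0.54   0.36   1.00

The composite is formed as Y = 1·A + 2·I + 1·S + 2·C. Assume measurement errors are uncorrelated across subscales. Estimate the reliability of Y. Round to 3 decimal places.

Var(Y) = 24² + 2²·8.1² + 24.6² + 2²·22² + 2·[2·24·8.1·0.49 + 24·24.6·0.15 + 2·24·22·0.54 + 2·8.1·24.6·0.11 + 4·8.1·22·0.54 + 2·24.6·22·0.36] = 3379.6 + 3335.45 = 6715.05.
Because errors are independent across components, Cov(Tᵢ,Tⱼ) = Cov(Xᵢ,Xⱼ); the off-diagonal part of the true-score variance is the same as above.
True-score variance = [24²·0.75 + 2²·8.1²·0.62 + 24.6²·0.67 + 2²·22²·0.60] + 3335.45 = 2161.77 + 3335.45 = 5497.22.
Reliability = 5497.22 / 6715.05 = 0.819.

0.819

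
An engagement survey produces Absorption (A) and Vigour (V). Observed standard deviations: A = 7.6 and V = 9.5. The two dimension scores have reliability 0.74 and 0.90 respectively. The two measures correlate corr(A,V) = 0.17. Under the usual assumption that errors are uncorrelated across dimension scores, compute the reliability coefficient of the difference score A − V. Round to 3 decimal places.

Var(A−V) = 7.6² + 9.5² − 2·7.6·9.5·0.17 = 148.01 − 24.548 = 123.462.
Under uncorrelated errors the observed covariances equal the true-score covariances, so only the own-variance terms attenuate.
True-score variance = [7.6²·0.74 + 9.5²·0.90] − 24.548 = 123.967 − 24.548 = 99.4194.
Reliability = 99.4194 / 123.462 = 0.805.

0.805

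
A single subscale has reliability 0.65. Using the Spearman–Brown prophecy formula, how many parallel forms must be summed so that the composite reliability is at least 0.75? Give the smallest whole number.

k ≥ ρ*(1−ρ₁)/(ρ₁(1−ρ*)) = 0.75·0.35 / (0.65·0.25) = 1.615.
Smallest integer k = 2.

2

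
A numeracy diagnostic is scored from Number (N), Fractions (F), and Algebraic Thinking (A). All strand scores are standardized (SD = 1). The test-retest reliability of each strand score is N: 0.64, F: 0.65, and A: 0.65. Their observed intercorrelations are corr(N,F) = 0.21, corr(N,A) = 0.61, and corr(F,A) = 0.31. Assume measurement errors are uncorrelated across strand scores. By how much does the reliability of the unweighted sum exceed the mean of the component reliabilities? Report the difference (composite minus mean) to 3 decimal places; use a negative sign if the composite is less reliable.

0.152

Var(sum) = 3 + 2.26 = 5.26; true-score variance = 1.94 + 2.26 = 4.2; composite reliability = 0.7985.
Mean component reliability = 0.6467.
Difference = 0.7985 − 0.6467 = 0.152.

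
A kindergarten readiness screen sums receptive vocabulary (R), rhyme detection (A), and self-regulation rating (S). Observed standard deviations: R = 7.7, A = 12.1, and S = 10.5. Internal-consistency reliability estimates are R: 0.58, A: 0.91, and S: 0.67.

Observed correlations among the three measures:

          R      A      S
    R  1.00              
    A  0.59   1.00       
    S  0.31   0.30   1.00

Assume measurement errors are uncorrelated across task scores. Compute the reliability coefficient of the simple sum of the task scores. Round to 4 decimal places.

Var(R+A+S) = 7.7² + 12.1² + 10.5² + 2·[7.7·12.1·0.59 + 7.7·10.5·0.31 + 12.1·10.5·0.30] = 315.95 + 236.298 = 552.248.
Because errors are independent across components, Cov(Tᵢ,Tⱼ) = Cov(Xᵢ,Xⱼ); the off-diagonal part of the true-score variance is the same as above.
True-score variance = [7.7²·0.58 + 12.1²·0.91 + 10.5²·0.67] + 236.298 = 241.489 + 236.298 = 477.786.
Reliability = 477.786 / 552.248 = 0.8652.

0.8652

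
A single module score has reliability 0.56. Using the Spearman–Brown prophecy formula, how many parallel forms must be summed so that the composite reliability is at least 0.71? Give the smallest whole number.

2

k ≥ ρ*(1−ρ₁)/(ρ₁(1−ρ*)) = 0.71·0.44 / (0.56·0.29) = 1.924.
Smallest integer k = 2.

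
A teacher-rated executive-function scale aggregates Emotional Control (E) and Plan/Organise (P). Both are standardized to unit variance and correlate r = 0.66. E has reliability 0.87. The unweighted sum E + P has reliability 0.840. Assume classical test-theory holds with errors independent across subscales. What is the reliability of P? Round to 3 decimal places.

Var(E+P) = 2 + 2·0.66 = 3.320.
True-score variance = ρ_E + ρ_P + 2·0.66, so 0.840 = (0.87 + ρ_P + 1.32) / 3.320.
ρ_P = 0.840·3.320 − 0.87 − 1.32 = 0.599.

0.599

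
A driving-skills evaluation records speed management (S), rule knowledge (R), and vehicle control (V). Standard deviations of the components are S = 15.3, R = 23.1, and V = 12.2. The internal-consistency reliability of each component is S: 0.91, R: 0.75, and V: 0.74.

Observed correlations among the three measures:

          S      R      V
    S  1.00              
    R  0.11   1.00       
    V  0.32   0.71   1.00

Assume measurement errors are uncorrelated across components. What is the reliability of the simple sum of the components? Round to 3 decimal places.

Var(S+R+V) = 15.3² + 23.1² + 12.2² + 2·[15.3·23.1·0.11 + 15.3·12.2·0.32 + 23.1·12.2·0.71] = 916.54 + 597.401 = 1513.94.
Because errors are independent across components, Cov(Tᵢ,Tⱼ) = Cov(Xᵢ,Xⱼ); the off-diagonal part of the true-score variance is the same as above.
True-score variance = [15.3²·0.91 + 23.1²·0.75 + 12.2²·0.74] + 597.401 = 723.371 + 597.401 = 1320.77.
Reliability = 1320.77 / 1513.94 = 0.872.

0.872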